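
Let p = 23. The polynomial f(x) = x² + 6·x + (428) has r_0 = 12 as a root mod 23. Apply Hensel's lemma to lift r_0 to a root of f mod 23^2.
r_1 = 449 (mod 529)

Hensel: r_{i+1} = r_i − f(r_i)·(f′(r_i))^{-1} mod 23^{i+2}, f′(x) = 2x + 6. Iterate:
  r_0 = 12 (mod 23)
  r_1 = 449 (mod 529)
Final: r = 449 satisfies f(r) ≡ 0 mod 23^2.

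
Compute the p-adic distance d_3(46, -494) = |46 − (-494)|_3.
d_3(46, -494) = 1/27

Step 1 — x − y = 46 − (-494) = 540. Step 2 — v_3(540) = 3 (factor: 540 = (3^3 · 20); the sign does not affect v_p). Step 3 — |x − y|_3 = 3^{-3} = 1/27.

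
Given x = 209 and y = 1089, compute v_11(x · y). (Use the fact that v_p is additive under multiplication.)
v_11(227601) = 3

v_p(x) = 1 (factor: 209 = 11^1 · 19); v_p(y) = 2 (factor: 1089 = 11^2 · 9). Additivity: v_p(xy) = v_p(x) + v_p(y) = 1 + 2 = 3. (Direct check: xy = 227601 = 11^3 · (171).)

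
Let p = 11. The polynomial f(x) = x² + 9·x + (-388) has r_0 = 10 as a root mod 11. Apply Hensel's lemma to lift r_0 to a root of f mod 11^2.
r_1 = 21 (mod 121)

Hensel: r_{i+1} = r_i − f(r_i)·(f′(r_i))^{-1} mod 11^{i+2}, f′(x) = 2x + 9. Iterate:
  r_0 = 10 (mod 11)
  r_1 = 21 (mod 121)
Final: r = 21 satisfies f(r) ≡ 0 mod 11^2.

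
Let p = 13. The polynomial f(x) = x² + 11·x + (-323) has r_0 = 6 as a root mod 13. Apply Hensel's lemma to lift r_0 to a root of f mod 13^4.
r_3 = 19818 (mod 28561)

Hensel: r_{i+1} = r_i − f(r_i)·(f′(r_i))^{-1} mod 13^{i+2}, f′(x) = 2x + 11. Iterate:
  r_0 = 6 (mod 13)
  r_1 = 45 (mod 169)
  r_2 = 45 (mod 2197)
  r_3 = 19818 (mod 28561)
Final: r = 19818 satisfies f(r) ≡ 0 mod 13^4.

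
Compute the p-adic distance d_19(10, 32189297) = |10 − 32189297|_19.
d_19(10, 32189297) = 1/2476099

Step 1 — x − y = 10 − 32189297 = -32189287. Step 2 — v_19(-32189287) = 5 (factor: -32189287 = −(19^5 · 13); the sign does not affect v_p). Step 3 — |x − y|_19 = 19^{-5} = 1/2476099.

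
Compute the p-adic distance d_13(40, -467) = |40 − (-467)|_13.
d_13(40, -467) = 1/169

Step 1 — x − y = 40 − (-467) = 507. Step 2 — v_13(507) = 2 (factor: 507 = (13^2 · 3); the sign does not affect v_p). Step 3 — |x − y|_13 = 13^{-2} = 1/169.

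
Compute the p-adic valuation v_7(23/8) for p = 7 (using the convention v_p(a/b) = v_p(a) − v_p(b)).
v_7(23/8) = 0

Factor powers of 7 from the numerator and denominator of the reduced fraction: 23 = 7^0 · 23 and 8 = 7^0 · 8. Apply v_p(a/b) = v_p(a) − v_p(b): v_7(23/8) = 0 − 0 = 0.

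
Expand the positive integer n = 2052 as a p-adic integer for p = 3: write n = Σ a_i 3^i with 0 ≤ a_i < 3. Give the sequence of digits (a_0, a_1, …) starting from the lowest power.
(a_0, a_1, …) = (0, 0, 0, 1, 1, 2, 2)

Repeated division by 3 gives the digits low-to-high: 2052 = 1·3^3 + 1·3^4 + 2·3^5 + 2·3^6. Digit sequence: (0, 0, 0, 1, 1, 2, 2).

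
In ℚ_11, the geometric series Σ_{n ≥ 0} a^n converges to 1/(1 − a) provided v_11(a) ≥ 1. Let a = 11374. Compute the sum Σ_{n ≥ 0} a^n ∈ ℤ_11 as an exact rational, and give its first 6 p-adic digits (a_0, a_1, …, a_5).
Σ a^n = 1/(1 − a) = -1/11373;  first 6 digits = (1, 0, 6, 8, 3, 0)

v_11(a) = 2 ≥ 1, so the series converges in ℤ_11 to 1/(1 − a) = 1/(1 − 11374) = -1/11373. Expand this rational in ℤ_11: compute digits iteratively via d_i = x_i mod 11, x_{i+1} = (x_i − d_i)/11. The first 6 digits are (1, 0, 6, 8, 3, 0).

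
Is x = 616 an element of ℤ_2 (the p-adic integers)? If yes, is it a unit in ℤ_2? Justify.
x ∈ ℤ_2 but not a unit; v_2(x) = 3 > 0

ℤ_2 = {x ∈ ℚ_2 : v_2(x) ≥ 0} and ℤ_2^× = {x ∈ ℤ_2 : v_2(x) = 0}. Here v_2(616) = v_2(num) − v_2(den) = 3; compare against these criteria.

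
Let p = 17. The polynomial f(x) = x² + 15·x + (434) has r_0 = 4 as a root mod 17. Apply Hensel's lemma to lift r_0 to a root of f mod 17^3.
r_2 = 2231 (mod 4913)

Hensel: r_{i+1} = r_i − f(r_i)·(f′(r_i))^{-1} mod 17^{i+2}, f′(x) = 2x + 15. Iterate:
  r_0 = 4 (mod 17)
  r_1 = 208 (mod 289)
  r_2 = 2231 (mod 4913)
Final: r = 2231 satisfies f(r) ≡ 0 mod 17^3.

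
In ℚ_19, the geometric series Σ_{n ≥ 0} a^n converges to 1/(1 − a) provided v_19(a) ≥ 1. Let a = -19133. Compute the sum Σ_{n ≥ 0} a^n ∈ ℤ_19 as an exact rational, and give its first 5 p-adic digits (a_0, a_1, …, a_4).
Σ a^n = 1/(1 − a) = 1/19134;  first 5 digits = (1, 0, 4, 16, 15)

v_19(a) = 2 ≥ 1, so the series converges in ℤ_19 to 1/(1 − a) = 1/(1 − (-19133)) = 1/19134. Expand this rational in ℤ_19: compute digits iteratively via d_i = x_i mod 19, x_{i+1} = (x_i − d_i)/19. The first 5 digits are (1, 0, 4, 16, 15).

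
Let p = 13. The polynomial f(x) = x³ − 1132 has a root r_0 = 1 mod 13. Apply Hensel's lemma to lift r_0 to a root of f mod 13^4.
r_3 = 14236 (mod 28561)

Hensel: r_{i+1} = r_i − f(r_i)/f′(r_i) mod 13^{i+2}, where f′(x) = 3x². Iterate:
  r_0 = 1 (mod 13)
  r_1 = 40 (mod 169)
  r_2 = 1054 (mod 2197)
  r_3 = 14236 (mod 28561)
Final: r = 14236 with f(r) ≡ 0 mod 13^4.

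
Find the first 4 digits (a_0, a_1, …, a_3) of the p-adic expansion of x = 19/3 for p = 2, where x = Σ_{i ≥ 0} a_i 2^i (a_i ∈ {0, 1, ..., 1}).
(a_0, …, a_3) = (1, 0, 0, 0)

v_2(19/3) = 0 (numerator and denominator both coprime to 2), so x ∈ ℤ_2^×. Compute digits iteratively via a_i = x_i mod 2, x_{i+1} = (x_i − a_i)/2, with x_0 = x:
  x_0 = 19/3;  a_0 = 1;  x_1 = (x_0 − 1)/2 = 8/3
  x_1 = 8/3;  a_1 = 0;  x_2 = (x_1 − 0)/2 = 4/3
  x_2 = 4/3;  a_2 = 0;  x_3 = (x_2 − 0)/2 = 2/3
  x_3 = 2/3;  a_3 = 0;  x_4 = (x_3 − 0)/2 = 1/3
Digits: (1, 0, 0, 0).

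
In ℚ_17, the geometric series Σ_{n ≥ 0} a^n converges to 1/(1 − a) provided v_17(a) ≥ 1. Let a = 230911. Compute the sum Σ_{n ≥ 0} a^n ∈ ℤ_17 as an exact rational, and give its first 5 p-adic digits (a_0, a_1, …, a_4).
Σ a^n = 1/(1 − a) = -1/230910;  first 5 digits = (1, 0, 0, 13, 2)

v_17(a) = 3 ≥ 1, so the series converges in ℤ_17 to 1/(1 − a) = 1/(1 − 230911) = -1/230910. Expand this rational in ℤ_17: compute digits iteratively via d_i = x_i mod 17, x_{i+1} = (x_i − d_i)/17. The first 5 digits are (1, 0, 0, 13, 2).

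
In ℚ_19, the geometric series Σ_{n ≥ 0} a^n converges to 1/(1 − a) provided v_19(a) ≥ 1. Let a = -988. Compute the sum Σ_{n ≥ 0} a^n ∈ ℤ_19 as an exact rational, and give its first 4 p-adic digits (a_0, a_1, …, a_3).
Σ a^n = 1/(1 − a) = 1/989;  first 4 digits = (1, 5, 3, 1)

v_19(a) = 1 ≥ 1, so the series converges in ℤ_19 to 1/(1 − a) = 1/(1 − (-988)) = 1/989. Expand this rational in ℤ_19: compute digits iteratively via d_i = x_i mod 19, x_{i+1} = (x_i − d_i)/19. The first 4 digits are (1, 5, 3, 1).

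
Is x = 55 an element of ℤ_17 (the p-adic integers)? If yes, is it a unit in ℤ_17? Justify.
x ∈ ℤ_17^× (unit); v_17(x) = 0

ℤ_17 = {x ∈ ℚ_17 : v_17(x) ≥ 0} and ℤ_17^× = {x ∈ ℤ_17 : v_17(x) = 0}. Here v_17(55) = v_17(num) − v_17(den) = 0; compare against these criteria.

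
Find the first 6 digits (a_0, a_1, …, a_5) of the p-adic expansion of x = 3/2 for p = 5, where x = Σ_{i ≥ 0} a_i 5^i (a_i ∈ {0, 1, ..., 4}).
(a_0, …, a_5) = (4, 2, 2, 2, 2, 2)

v_5(3/2) = 0 (numerator and denominator both coprime to 5), so x ∈ ℤ_5^×. Compute digits iteratively via a_i = x_i mod 5, x_{i+1} = (x_i − a_i)/5, with x_0 = x:
  x_0 = 3/2;  a_0 = 4;  x_1 = (x_0 − 4)/5 = -1/2
  x_1 = -1/2;  a_1 = 2;  x_2 = (x_1 − 2)/5 = -1/2
  x_2 = -1/2;  a_2 = 2;  x_3 = (x_2 − 2)/5 = -1/2
  x_3 = -1/2;  a_3 = 2;  x_4 = (x_3 − 2)/5 = -1/2
  x_4 = -1/2;  a_4 = 2;  x_5 = (x_4 − 2)/5 = -1/2
  x_5 = -1/2;  a_5 = 2;  x_6 = (x_5 − 2)/5 = -1/2
Digits: (4, 2, 2, 2, 2, 2).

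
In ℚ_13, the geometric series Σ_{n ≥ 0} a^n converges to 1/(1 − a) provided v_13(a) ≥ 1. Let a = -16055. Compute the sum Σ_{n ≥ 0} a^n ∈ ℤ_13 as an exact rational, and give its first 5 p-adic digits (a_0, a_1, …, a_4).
Σ a^n = 1/(1 − a) = 1/16056;  first 5 digits = (1, 0, 9, 5, 2)

v_13(a) = 2 ≥ 1, so the series converges in ℤ_13 to 1/(1 − a) = 1/(1 − (-16055)) = 1/16056. Expand this rational in ℤ_13: compute digits iteratively via d_i = x_i mod 13, x_{i+1} = (x_i − d_i)/13. The first 5 digits are (1, 0, 9, 5, 2).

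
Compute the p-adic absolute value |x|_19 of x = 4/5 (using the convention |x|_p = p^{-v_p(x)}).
|4/5|_19 = 1

Step 1 — compute v_19(x) by factoring powers of 19 out of the numerator and denominator: v_19(4/5) = 0. Step 2 — apply |x|_p = p^{-v_p(x)} = 19^{0} = 1.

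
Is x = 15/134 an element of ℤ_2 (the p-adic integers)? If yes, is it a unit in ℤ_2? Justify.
x ∉ ℤ_2 (v_2(x) = -1 < 0)

ℤ_2 = {x ∈ ℚ_2 : v_2(x) ≥ 0} and ℤ_2^× = {x ∈ ℤ_2 : v_2(x) = 0}. Here v_2(15/134) = v_2(num) − v_2(den) = -1; compare against these criteria.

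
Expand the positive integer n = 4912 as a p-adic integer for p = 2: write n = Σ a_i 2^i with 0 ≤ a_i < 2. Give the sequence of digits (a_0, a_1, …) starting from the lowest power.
(a_0, a_1, …) = (0, 0, 0, 0, 1, 1, 0, 0, 1, 1, 0, 0, 1)

Repeated division by 2 gives the digits low-to-high: 4912 = 1·2^4 + 1·2^5 + 1·2^8 + 1·2^9 + 1·2^12. Digit sequence: (0, 0, 0, 0, 1, 1, 0, 0, 1, 1, 0, 0, 1).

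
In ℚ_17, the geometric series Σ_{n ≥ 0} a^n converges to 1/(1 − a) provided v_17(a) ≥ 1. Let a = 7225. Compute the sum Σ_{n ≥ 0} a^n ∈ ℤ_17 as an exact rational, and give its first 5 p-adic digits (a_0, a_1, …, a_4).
Σ a^n = 1/(1 − a) = -1/7224;  first 5 digits = (1, 0, 8, 1, 13)

v_17(a) = 2 ≥ 1, so the series converges in ℤ_17 to 1/(1 − a) = 1/(1 − 7225) = -1/7224. Expand this rational in ℤ_17: compute digits iteratively via d_i = x_i mod 17, x_{i+1} = (x_i − d_i)/17. The first 5 digits are (1, 0, 8, 1, 13).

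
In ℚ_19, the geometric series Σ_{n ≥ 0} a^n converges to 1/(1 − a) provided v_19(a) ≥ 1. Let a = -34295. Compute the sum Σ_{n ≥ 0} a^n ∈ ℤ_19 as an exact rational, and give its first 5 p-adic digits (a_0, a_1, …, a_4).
Σ a^n = 1/(1 − a) = 1/34296;  first 5 digits = (1, 0, 0, 14, 18)

v_19(a) = 3 ≥ 1, so the series converges in ℤ_19 to 1/(1 − a) = 1/(1 − (-34295)) = 1/34296. Expand this rational in ℤ_19: compute digits iteratively via d_i = x_i mod 19, x_{i+1} = (x_i − d_i)/19. The first 5 digits are (1, 0, 0, 14, 18).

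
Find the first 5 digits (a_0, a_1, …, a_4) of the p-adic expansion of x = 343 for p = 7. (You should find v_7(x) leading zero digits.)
(a_0, …, a_4) = (0, 0, 0, 1, 0)

v_7(343) = 3, so a_0 = ... = a_2 = 0. Factor out: x = 7^3 · u with u = 1 a unit in ℤ_7. Expand u iteratively via a_{v+i} = u_i mod 7, u_{i+1} = (u_i − a_{v+i})/7:
  u_0 = 1;  a_3 = 1;  u_1 = (u_0 − 1)/7 = 0
  u_1 = 0;  a_4 = 0;  u_2 = (u_1 − 0)/7 = 0
Digits: (0, 0, 0, 1, 0).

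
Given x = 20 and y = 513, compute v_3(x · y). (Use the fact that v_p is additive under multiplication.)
v_3(10260) = 3

v_p(x) = 0 (factor: 20 = 3^0 · 20); v_p(y) = 3 (factor: 513 = 3^3 · 19). Additivity: v_p(xy) = v_p(x) + v_p(y) = 0 + 3 = 3. (Direct check: xy = 10260 = 3^3 · (380).)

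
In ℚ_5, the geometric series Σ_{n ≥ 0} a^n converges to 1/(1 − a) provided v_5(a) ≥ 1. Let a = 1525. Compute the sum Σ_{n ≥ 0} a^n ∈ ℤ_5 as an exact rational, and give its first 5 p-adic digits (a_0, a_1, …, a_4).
Σ a^n = 1/(1 − a) = -1/1524;  first 5 digits = (1, 0, 1, 2, 3)

v_5(a) = 2 ≥ 1, so the series converges in ℤ_5 to 1/(1 − a) = 1/(1 − 1525) = -1/1524. Expand this rational in ℤ_5: compute digits iteratively via d_i = x_i mod 5, x_{i+1} = (x_i − d_i)/5. The first 5 digits are (1, 0, 1, 2, 3).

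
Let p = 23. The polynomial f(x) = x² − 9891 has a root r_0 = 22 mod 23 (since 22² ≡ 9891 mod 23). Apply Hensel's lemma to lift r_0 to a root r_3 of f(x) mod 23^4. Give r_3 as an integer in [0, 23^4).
r_3 = 11982 (mod 279841)

Hensel's recurrence: r_{i+1} = r_i − f(r_i)·(f′(r_i))^{-1} mod 23^{i+2}, with f′(x) = 2x. Iterate:
  r_0 = 22 (mod 23)
  r_1 = 344 (mod 529)
  r_2 = 11982 (mod 12167)
  r_3 = 11982 (mod 279841)
Final: r_3 = 11982, and one checks f(r_3) ≡ 0 mod 23^4.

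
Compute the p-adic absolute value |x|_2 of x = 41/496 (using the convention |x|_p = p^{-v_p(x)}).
|41/496|_2 = 16

Step 1 — compute v_2(x) by factoring powers of 2 out of the numerator and denominator: v_2(41/496) = -4. Step 2 — apply |x|_p = p^{-v_p(x)} = 2^{4} = 16.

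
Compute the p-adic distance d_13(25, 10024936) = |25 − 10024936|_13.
d_13(25, 10024936) = 1/371293

Step 1 — x − y = 25 − 10024936 = -10024911. Step 2 — v_13(-10024911) = 5 (factor: -10024911 = −(13^5 · 27); the sign does not affect v_p). Step 3 — |x − y|_13 = 13^{-5} = 1/371293.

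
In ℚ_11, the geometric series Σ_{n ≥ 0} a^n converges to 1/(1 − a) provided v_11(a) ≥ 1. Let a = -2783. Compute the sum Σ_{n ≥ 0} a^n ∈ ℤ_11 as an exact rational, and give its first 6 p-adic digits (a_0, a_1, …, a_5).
Σ a^n = 1/(1 − a) = 1/2784;  first 6 digits = (1, 0, 10, 8, 0, 4)

v_11(a) = 2 ≥ 1, so the series converges in ℤ_11 to 1/(1 − a) = 1/(1 − (-2783)) = 1/2784. Expand this rational in ℤ_11: compute digits iteratively via d_i = x_i mod 11, x_{i+1} = (x_i − d_i)/11. The first 6 digits are (1, 0, 10, 8, 0, 4).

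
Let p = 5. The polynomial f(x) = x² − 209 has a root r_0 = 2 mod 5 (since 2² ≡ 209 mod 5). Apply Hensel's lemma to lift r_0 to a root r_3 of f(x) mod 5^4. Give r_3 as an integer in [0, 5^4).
r_3 = 172 (mod 625)

Hensel's recurrence: r_{i+1} = r_i − f(r_i)·(f′(r_i))^{-1} mod 5^{i+2}, with f′(x) = 2x. Iterate:
  r_0 = 2 (mod 5)
  r_1 = 22 (mod 25)
  r_2 = 47 (mod 125)
  r_3 = 172 (mod 625)
Final: r_3 = 172, and one checks f(r_3) ≡ 0 mod 5^4.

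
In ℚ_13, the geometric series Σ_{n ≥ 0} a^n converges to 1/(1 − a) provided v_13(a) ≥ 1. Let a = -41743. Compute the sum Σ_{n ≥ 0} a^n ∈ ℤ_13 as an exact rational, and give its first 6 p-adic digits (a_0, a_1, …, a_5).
Σ a^n = 1/(1 − a) = 1/41744;  first 6 digits = (1, 0, 0, 7, 11, 12)

v_13(a) = 3 ≥ 1, so the series converges in ℤ_13 to 1/(1 − a) = 1/(1 − (-41743)) = 1/41744. Expand this rational in ℤ_13: compute digits iteratively via d_i = x_i mod 13, x_{i+1} = (x_i − d_i)/13. The first 6 digits are (1, 0, 0, 7, 11, 12).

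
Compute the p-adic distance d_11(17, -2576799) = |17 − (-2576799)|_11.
d_11(17, -2576799) = 1/161051

Step 1 — x − y = 17 − (-2576799) = 2576816. Step 2 — v_11(2576816) = 5 (factor: 2576816 = (11^5 · 16); the sign does not affect v_p). Step 3 — |x − y|_11 = 11^{-5} = 1/161051.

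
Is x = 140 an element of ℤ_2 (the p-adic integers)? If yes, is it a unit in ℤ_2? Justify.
x ∈ ℤ_2 but not a unit; v_2(x) = 2 > 0

ℤ_2 = {x ∈ ℚ_2 : v_2(x) ≥ 0} and ℤ_2^× = {x ∈ ℤ_2 : v_2(x) = 0}. Here v_2(140) = v_2(num) − v_2(den) = 2; compare against these criteria.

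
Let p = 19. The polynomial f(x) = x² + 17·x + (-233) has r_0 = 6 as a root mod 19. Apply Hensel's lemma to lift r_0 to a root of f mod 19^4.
r_3 = 116077 (mod 130321)

Hensel: r_{i+1} = r_i − f(r_i)·(f′(r_i))^{-1} mod 19^{i+2}, f′(x) = 2x + 17. Iterate:
  r_0 = 6 (mod 19)
  r_1 = 196 (mod 361)
  r_2 = 6333 (mod 6859)
  r_3 = 116077 (mod 130321)
Final: r = 116077 satisfies f(r) ≡ 0 mod 19^4.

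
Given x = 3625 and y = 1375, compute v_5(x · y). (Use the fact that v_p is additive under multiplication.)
v_5(4984375) = 6

v_p(x) = 3 (factor: 3625 = 5^3 · 29); v_p(y) = 3 (factor: 1375 = 5^3 · 11). Additivity: v_p(xy) = v_p(x) + v_p(y) = 3 + 3 = 6. (Direct check: xy = 4984375 = 5^6 · (319).)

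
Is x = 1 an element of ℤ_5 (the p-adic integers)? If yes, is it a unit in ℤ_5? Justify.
x ∈ ℤ_5^× (unit); v_5(x) = 0

ℤ_5 = {x ∈ ℚ_5 : v_5(x) ≥ 0} and ℤ_5^× = {x ∈ ℤ_5 : v_5(x) = 0}. Here v_5(1) = v_5(num) − v_5(den) = 0; compare against these criteria.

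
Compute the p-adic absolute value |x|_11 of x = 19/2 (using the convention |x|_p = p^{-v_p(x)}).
|19/2|_11 = 1

Step 1 — compute v_11(x) by factoring powers of 11 out of the numerator and denominator: v_11(19/2) = 0. Step 2 — apply |x|_p = p^{-v_p(x)} = 11^{0} = 1.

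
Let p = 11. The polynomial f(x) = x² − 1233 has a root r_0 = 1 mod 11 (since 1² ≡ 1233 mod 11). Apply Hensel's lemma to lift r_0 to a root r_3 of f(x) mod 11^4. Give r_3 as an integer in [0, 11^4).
r_3 = 9208 (mod 14641)

Hensel's recurrence: r_{i+1} = r_i − f(r_i)·(f′(r_i))^{-1} mod 11^{i+2}, with f′(x) = 2x. Iterate:
  r_0 = 1 (mod 11)
  r_1 = 12 (mod 121)
  r_2 = 1222 (mod 1331)
  r_3 = 9208 (mod 14641)
Final: r_3 = 9208, and one checks f(r_3) ≡ 0 mod 11^4.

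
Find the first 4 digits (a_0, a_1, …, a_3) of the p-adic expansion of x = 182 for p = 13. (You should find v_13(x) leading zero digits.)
(a_0, …, a_3) = (0, 1, 1, 0)

v_13(182) = 1, so a_0 = ... = a_0 = 0. Factor out: x = 13^1 · u with u = 14 a unit in ℤ_13. Expand u iteratively via a_{v+i} = u_i mod 13, u_{i+1} = (u_i − a_{v+i})/13:
  u_0 = 14;  a_1 = 1;  u_1 = (u_0 − 1)/13 = 1
  u_1 = 1;  a_2 = 1;  u_2 = (u_1 − 1)/13 = 0
  u_2 = 0;  a_3 = 0;  u_3 = (u_2 − 0)/13 = 0
Digits: (0, 1, 1, 0).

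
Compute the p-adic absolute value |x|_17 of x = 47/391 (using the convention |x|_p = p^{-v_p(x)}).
|47/391|_17 = 17

Step 1 — compute v_17(x) by factoring powers of 17 out of the numerator and denominator: v_17(47/391) = -1. Step 2 — apply |x|_p = p^{-v_p(x)} = 17^{1} = 17.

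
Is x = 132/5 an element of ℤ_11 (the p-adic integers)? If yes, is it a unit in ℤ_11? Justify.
x ∈ ℤ_11 but not a unit; v_11(x) = 1 > 0

ℤ_11 = {x ∈ ℚ_11 : v_11(x) ≥ 0} and ℤ_11^× = {x ∈ ℤ_11 : v_11(x) = 0}. Here v_11(132/5) = v_11(num) − v_11(den) = 1; compare against these criteria.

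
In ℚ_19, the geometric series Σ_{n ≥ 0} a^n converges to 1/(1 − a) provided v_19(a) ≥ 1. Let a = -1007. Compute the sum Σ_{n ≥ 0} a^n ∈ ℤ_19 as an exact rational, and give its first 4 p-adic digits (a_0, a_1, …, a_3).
Σ a^n = 1/(1 − a) = 1/1008;  first 4 digits = (1, 4, 13, 2)

v_19(a) = 1 ≥ 1, so the series converges in ℤ_19 to 1/(1 − a) = 1/(1 − (-1007)) = 1/1008. Expand this rational in ℤ_19: compute digits iteratively via d_i = x_i mod 19, x_{i+1} = (x_i − d_i)/19. The first 4 digits are (1, 4, 13, 2).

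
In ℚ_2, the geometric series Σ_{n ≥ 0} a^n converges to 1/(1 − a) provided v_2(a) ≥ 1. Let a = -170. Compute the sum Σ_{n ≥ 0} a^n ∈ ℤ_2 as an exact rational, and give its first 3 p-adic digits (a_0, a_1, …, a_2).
Σ a^n = 1/(1 − a) = 1/171;  first 3 digits = (1, 1, 0)

v_2(a) = 1 ≥ 1, so the series converges in ℤ_2 to 1/(1 − a) = 1/(1 − (-170)) = 1/171. Expand this rational in ℤ_2: compute digits iteratively via d_i = x_i mod 2, x_{i+1} = (x_i − d_i)/2. The first 3 digits are (1, 1, 0).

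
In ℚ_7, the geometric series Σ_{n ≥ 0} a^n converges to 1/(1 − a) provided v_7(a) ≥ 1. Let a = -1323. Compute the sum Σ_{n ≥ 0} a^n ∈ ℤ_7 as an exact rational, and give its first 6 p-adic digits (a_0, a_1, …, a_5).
Σ a^n = 1/(1 − a) = 1/1324;  first 6 digits = (1, 0, 1, 3, 0, 6)

v_7(a) = 2 ≥ 1, so the series converges in ℤ_7 to 1/(1 − a) = 1/(1 − (-1323)) = 1/1324. Expand this rational in ℤ_7: compute digits iteratively via d_i = x_i mod 7, x_{i+1} = (x_i − d_i)/7. The first 6 digits are (1, 0, 1, 3, 0, 6).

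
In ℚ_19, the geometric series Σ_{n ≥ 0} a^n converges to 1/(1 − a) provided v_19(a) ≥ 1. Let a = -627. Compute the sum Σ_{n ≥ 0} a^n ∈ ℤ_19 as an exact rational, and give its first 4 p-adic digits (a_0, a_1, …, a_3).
Σ a^n = 1/(1 − a) = 1/628;  first 4 digits = (1, 5, 4, 11)

v_19(a) = 1 ≥ 1, so the series converges in ℤ_19 to 1/(1 − a) = 1/(1 − (-627)) = 1/628. Expand this rational in ℤ_19: compute digits iteratively via d_i = x_i mod 19, x_{i+1} = (x_i − d_i)/19. The first 4 digits are (1, 5, 4, 11).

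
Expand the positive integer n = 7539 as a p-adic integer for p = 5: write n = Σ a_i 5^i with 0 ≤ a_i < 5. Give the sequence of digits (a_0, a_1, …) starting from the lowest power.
(a_0, a_1, …) = (4, 2, 1, 0, 2, 2)

Repeated division by 5 gives the digits low-to-high: 7539 = 4 + 2·5^1 + 1·5^2 + 2·5^4 + 2·5^5. Digit sequence: (4, 2, 1, 0, 2, 2).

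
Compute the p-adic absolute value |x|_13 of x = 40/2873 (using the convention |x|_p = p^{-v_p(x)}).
|40/2873|_13 = 169

Step 1 — compute v_13(x) by factoring powers of 13 out of the numerator and denominator: v_13(40/2873) = -2. Step 2 — apply |x|_p = p^{-v_p(x)} = 13^{2} = 169.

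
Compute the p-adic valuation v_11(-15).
v_11(-15) = 0

v_11(n) is the largest exponent k such that 11^k divides n. Factor out: -15 = -11^0 · 15. (Sign doesn't affect v_p.) So v_11(-15) = 0.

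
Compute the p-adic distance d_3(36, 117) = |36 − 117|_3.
d_3(36, 117) = 1/81

Step 1 — x − y = 36 − 117 = -81. Step 2 — v_3(-81) = 4 (factor: -81 = −(3^4 · 1); the sign does not affect v_p). Step 3 — |x − y|_3 = 3^{-4} = 1/81.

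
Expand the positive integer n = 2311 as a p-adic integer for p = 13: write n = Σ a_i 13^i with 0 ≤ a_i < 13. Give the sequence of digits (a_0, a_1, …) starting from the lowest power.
(a_0, a_1, …) = (10, 8, 0, 1)

Repeated division by 13 gives the digits low-to-high: 2311 = 10 + 8·13^1 + 1·13^3. Digit sequence: (10, 8, 0, 1).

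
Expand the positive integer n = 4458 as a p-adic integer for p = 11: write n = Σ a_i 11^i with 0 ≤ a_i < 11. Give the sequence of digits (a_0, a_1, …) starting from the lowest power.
(a_0, a_1, …) = (3, 9, 3, 3)

Repeated division by 11 gives the digits low-to-high: 4458 = 3 + 9·11^1 + 3·11^2 + 3·11^3. Digit sequence: (3, 9, 3, 3).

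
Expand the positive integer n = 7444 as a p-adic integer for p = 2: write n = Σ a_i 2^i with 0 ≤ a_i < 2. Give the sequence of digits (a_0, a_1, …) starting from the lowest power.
(a_0, a_1, …) = (0, 0, 1, 0, 1, 0, 0, 0, 1, 0, 1, 1, 1)

Repeated division by 2 gives the digits low-to-high: 7444 = 1·2^2 + 1·2^4 + 1·2^8 + 1·2^10 + 1·2^11 + 1·2^12. Digit sequence: (0, 0, 1, 0, 1, 0, 0, 0, 1, 0, 1, 1, 1).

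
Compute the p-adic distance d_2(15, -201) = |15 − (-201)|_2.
d_2(15, -201) = 1/8

Step 1 — x − y = 15 − (-201) = 216. Step 2 — v_2(216) = 3 (factor: 216 = (2^3 · 27); the sign does not affect v_p). Step 3 — |x − y|_2 = 2^{-3} = 1/8.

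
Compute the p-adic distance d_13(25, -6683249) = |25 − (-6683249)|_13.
d_13(25, -6683249) = 1/371293

Step 1 — x − y = 25 − (-6683249) = 6683274. Step 2 — v_13(6683274) = 5 (factor: 6683274 = (13^5 · 18); the sign does not affect v_p). Step 3 — |x − y|_13 = 13^{-5} = 1/371293.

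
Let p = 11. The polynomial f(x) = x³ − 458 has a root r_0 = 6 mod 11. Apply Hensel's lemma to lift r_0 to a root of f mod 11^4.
r_3 = 7871 (mod 14641)

Hensel: r_{i+1} = r_i − f(r_i)/f′(r_i) mod 11^{i+2}, where f′(x) = 3x². Iterate:
  r_0 = 6 (mod 11)
  r_1 = 6 (mod 121)
  r_2 = 1216 (mod 1331)
  r_3 = 7871 (mod 14641)
Final: r = 7871 with f(r) ≡ 0 mod 11^4.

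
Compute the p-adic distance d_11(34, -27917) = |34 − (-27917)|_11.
d_11(34, -27917) = 1/1331

Step 1 — x − y = 34 − (-27917) = 27951. Step 2 — v_11(27951) = 3 (factor: 27951 = (11^3 · 21); the sign does not affect v_p). Step 3 — |x − y|_11 = 11^{-3} = 1/1331.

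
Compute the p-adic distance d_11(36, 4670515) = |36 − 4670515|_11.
d_11(36, 4670515) = 1/161051

Step 1 — x − y = 36 − 4670515 = -4670479. Step 2 — v_11(-4670479) = 5 (factor: -4670479 = −(11^5 · 29); the sign does not affect v_p). Step 3 — |x − y|_11 = 11^{-5} = 1/161051.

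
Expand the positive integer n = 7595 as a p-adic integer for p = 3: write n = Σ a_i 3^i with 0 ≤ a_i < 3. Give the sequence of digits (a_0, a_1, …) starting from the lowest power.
(a_0, a_1, …) = (2, 2, 0, 2, 0, 1, 1, 0, 1)

Repeated division by 3 gives the digits low-to-high: 7595 = 2 + 2·3^1 + 2·3^3 + 1·3^5 + 1·3^6 + 1·3^8. Digit sequence: (2, 2, 0, 2, 0, 1, 1, 0, 1).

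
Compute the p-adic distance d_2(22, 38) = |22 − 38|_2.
d_2(22, 38) = 1/16

Step 1 — x − y = 22 − 38 = -16. Step 2 — v_2(-16) = 4 (factor: -16 = −(2^4 · 1); the sign does not affect v_p). Step 3 — |x − y|_2 = 2^{-4} = 1/16.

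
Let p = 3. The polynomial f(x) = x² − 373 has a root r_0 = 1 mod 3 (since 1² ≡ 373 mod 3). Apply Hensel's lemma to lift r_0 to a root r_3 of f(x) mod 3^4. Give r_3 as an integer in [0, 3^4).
r_3 = 7 (mod 81)

Hensel's recurrence: r_{i+1} = r_i − f(r_i)·(f′(r_i))^{-1} mod 3^{i+2}, with f′(x) = 2x. Iterate:
  r_0 = 1 (mod 3)
  r_1 = 7 (mod 9)
  r_2 = 7 (mod 27)
  r_3 = 7 (mod 81)
Final: r_3 = 7, and one checks f(r_3) ≡ 0 mod 3^4.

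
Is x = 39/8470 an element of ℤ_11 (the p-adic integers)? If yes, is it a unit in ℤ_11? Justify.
x ∉ ℤ_11 (v_11(x) = -2 < 0)

ℤ_11 = {x ∈ ℚ_11 : v_11(x) ≥ 0} and ℤ_11^× = {x ∈ ℤ_11 : v_11(x) = 0}. Here v_11(39/8470) = v_11(num) − v_11(den) = -2; compare against these criteria.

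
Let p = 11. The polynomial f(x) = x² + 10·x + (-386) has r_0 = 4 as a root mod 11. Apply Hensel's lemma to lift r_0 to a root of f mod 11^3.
r_2 = 587 (mod 1331)

Hensel: r_{i+1} = r_i − f(r_i)·(f′(r_i))^{-1} mod 11^{i+2}, f′(x) = 2x + 10. Iterate:
  r_0 = 4 (mod 11)
  r_1 = 103 (mod 121)
  r_2 = 587 (mod 1331)
Final: r = 587 satisfies f(r) ≡ 0 mod 11^3.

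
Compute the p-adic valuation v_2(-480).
v_2(-480) = 5

v_2(n) is the largest exponent k such that 2^k divides n. Factor out: -480 = -2^5 · 15. (Sign doesn't affect v_p.) So v_2(-480) = 5.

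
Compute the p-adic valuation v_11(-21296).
v_11(-21296) = 3

v_11(n) is the largest exponent k such that 11^k divides n. Factor out: -21296 = -11^3 · 16. (Sign doesn't affect v_p.) So v_11(-21296) = 3.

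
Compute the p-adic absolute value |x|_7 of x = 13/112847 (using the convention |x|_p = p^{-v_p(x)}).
|13/112847|_7 = 2401

Step 1 — compute v_7(x) by factoring powers of 7 out of the numerator and denominator: v_7(13/112847) = -4. Step 2 — apply |x|_p = p^{-v_p(x)} = 7^{4} = 2401.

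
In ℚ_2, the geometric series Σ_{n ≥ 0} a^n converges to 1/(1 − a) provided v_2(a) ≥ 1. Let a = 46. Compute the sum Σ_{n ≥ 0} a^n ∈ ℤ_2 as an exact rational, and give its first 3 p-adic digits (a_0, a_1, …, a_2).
Σ a^n = 1/(1 − a) = -1/45;  first 3 digits = (1, 1, 0)

v_2(a) = 1 ≥ 1, so the series converges in ℤ_2 to 1/(1 − a) = 1/(1 − 46) = -1/45. Expand this rational in ℤ_2: compute digits iteratively via d_i = x_i mod 2, x_{i+1} = (x_i − d_i)/2. The first 3 digits are (1, 1, 0).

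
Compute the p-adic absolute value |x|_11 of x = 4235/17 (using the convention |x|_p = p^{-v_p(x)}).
|4235/17|_11 = 1/121

Step 1 — compute v_11(x) by factoring powers of 11 out of the numerator and denominator: v_11(4235/17) = 2. Step 2 — apply |x|_p = p^{-v_p(x)} = 11^{-2} = 1/121.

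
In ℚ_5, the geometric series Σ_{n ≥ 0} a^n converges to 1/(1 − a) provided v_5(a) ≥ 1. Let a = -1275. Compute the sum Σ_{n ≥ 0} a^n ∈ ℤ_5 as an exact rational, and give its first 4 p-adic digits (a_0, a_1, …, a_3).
Σ a^n = 1/(1 − a) = 1/1276;  first 4 digits = (1, 0, 4, 4)

v_5(a) = 2 ≥ 1, so the series converges in ℤ_5 to 1/(1 − a) = 1/(1 − (-1275)) = 1/1276. Expand this rational in ℤ_5: compute digits iteratively via d_i = x_i mod 5, x_{i+1} = (x_i − d_i)/5. The first 4 digits are (1, 0, 4, 4).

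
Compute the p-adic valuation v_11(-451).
v_11(-451) = 1

v_11(n) is the largest exponent k such that 11^k divides n. Factor out: -451 = -11^1 · 41. (Sign doesn't affect v_p.) So v_11(-451) = 1.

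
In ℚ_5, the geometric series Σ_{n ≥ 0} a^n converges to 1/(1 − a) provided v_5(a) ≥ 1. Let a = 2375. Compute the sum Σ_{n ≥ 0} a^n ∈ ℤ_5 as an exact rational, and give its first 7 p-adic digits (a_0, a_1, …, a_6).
Σ a^n = 1/(1 − a) = -1/2374;  first 7 digits = (1, 0, 0, 4, 3, 0, 1)

v_5(a) = 3 ≥ 1, so the series converges in ℤ_5 to 1/(1 − a) = 1/(1 − 2375) = -1/2374. Expand this rational in ℤ_5: compute digits iteratively via d_i = x_i mod 5, x_{i+1} = (x_i − d_i)/5. The first 7 digits are (1, 0, 0, 4, 3, 0, 1).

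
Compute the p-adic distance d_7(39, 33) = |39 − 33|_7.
d_7(39, 33) = 1

Step 1 — x − y = 39 − 33 = 6. Step 2 — v_7(6) = 0 (factor: 6 = (7^0 · 6); the sign does not affect v_p). Step 3 — |x − y|_7 = 7^{0} = 1.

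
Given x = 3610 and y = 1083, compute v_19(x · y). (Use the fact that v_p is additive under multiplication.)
v_19(3909630) = 4

v_p(x) = 2 (factor: 3610 = 19^2 · 10); v_p(y) = 2 (factor: 1083 = 19^2 · 3). Additivity: v_p(xy) = v_p(x) + v_p(y) = 2 + 2 = 4. (Direct check: xy = 3909630 = 19^4 · (30).)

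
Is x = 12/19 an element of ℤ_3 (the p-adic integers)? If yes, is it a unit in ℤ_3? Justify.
x ∈ ℤ_3 but not a unit; v_3(x) = 1 > 0

ℤ_3 = {x ∈ ℚ_3 : v_3(x) ≥ 0} and ℤ_3^× = {x ∈ ℤ_3 : v_3(x) = 0}. Here v_3(12/19) = v_3(num) − v_3(den) = 1; compare against these criteria.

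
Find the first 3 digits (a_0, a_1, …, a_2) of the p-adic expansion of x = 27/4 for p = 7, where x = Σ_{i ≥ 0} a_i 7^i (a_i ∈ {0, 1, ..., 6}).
(a_0, …, a_2) = (5, 2, 5)

v_7(27/4) = 0 (numerator and denominator both coprime to 7), so x ∈ ℤ_7^×. Compute digits iteratively via a_i = x_i mod 7, x_{i+1} = (x_i − a_i)/7, with x_0 = x:
  x_0 = 27/4;  a_0 = 5;  x_1 = (x_0 − 5)/7 = 1/4
  x_1 = 1/4;  a_1 = 2;  x_2 = (x_1 − 2)/7 = -1/4
  x_2 = -1/4;  a_2 = 5;  x_3 = (x_2 − 5)/7 = -3/4
Digits: (5, 2, 5).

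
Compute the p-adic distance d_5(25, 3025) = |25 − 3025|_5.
d_5(25, 3025) = 1/125

Step 1 — x − y = 25 − 3025 = -3000. Step 2 — v_5(-3000) = 3 (factor: -3000 = −(5^3 · 24); the sign does not affect v_p). Step 3 — |x − y|_5 = 5^{-3} = 1/125.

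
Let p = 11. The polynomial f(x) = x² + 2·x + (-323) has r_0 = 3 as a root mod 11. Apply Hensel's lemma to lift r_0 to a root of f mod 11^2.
r_1 = 102 (mod 121)

Hensel: r_{i+1} = r_i − f(r_i)·(f′(r_i))^{-1} mod 11^{i+2}, f′(x) = 2x + 2. Iterate:
  r_0 = 3 (mod 11)
  r_1 = 102 (mod 121)
Final: r = 102 satisfies f(r) ≡ 0 mod 11^2.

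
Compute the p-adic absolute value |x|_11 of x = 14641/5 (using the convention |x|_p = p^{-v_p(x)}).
|14641/5|_11 = 1/14641

Step 1 — compute v_11(x) by factoring powers of 11 out of the numerator and denominator: v_11(14641/5) = 4. Step 2 — apply |x|_p = p^{-v_p(x)} = 11^{-4} = 1/14641.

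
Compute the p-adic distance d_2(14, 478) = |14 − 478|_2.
d_2(14, 478) = 1/16

Step 1 — x − y = 14 − 478 = -464. Step 2 — v_2(-464) = 4 (factor: -464 = −(2^4 · 29); the sign does not affect v_p). Step 3 — |x − y|_2 = 2^{-4} = 1/16.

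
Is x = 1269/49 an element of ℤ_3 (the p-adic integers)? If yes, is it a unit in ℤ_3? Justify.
x ∈ ℤ_3 but not a unit; v_3(x) = 3 > 0

ℤ_3 = {x ∈ ℚ_3 : v_3(x) ≥ 0} and ℤ_3^× = {x ∈ ℤ_3 : v_3(x) = 0}. Here v_3(1269/49) = v_3(num) − v_3(den) = 3; compare against these criteria.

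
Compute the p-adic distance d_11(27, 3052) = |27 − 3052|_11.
d_11(27, 3052) = 1/121

Step 1 — x − y = 27 − 3052 = -3025. Step 2 — v_11(-3025) = 2 (factor: -3025 = −(11^2 · 25); the sign does not affect v_p). Step 3 — |x − y|_11 = 11^{-2} = 1/121.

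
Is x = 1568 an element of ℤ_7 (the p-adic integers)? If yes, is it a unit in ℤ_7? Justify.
x ∈ ℤ_7 but not a unit; v_7(x) = 2 > 0

ℤ_7 = {x ∈ ℚ_7 : v_7(x) ≥ 0} and ℤ_7^× = {x ∈ ℤ_7 : v_7(x) = 0}. Here v_7(1568) = v_7(num) − v_7(den) = 2; compare against these criteria.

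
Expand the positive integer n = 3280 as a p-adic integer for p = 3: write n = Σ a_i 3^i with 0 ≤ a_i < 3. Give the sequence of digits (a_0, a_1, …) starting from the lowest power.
(a_0, a_1, …) = (1, 1, 1, 1, 1, 1, 1, 1)

Repeated division by 3 gives the digits low-to-high: 3280 = 1 + 1·3^1 + 1·3^2 + 1·3^3 + 1·3^4 + 1·3^5 + 1·3^6 + 1·3^7. Digit sequence: (1, 1, 1, 1, 1, 1, 1, 1).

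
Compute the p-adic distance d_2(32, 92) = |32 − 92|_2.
d_2(32, 92) = 1/4

Step 1 — x − y = 32 − 92 = -60. Step 2 — v_2(-60) = 2 (factor: -60 = −(2^2 · 15); the sign does not affect v_p). Step 3 — |x − y|_2 = 2^{-2} = 1/4.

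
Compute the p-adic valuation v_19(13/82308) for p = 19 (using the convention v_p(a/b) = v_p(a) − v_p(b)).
v_19(13/82308) = -3

Factor powers of 19 from the numerator and denominator of the reduced fraction: 13 = 19^0 · 13 and 82308 = 19^3 · 12. Apply v_p(a/b) = v_p(a) − v_p(b): v_19(13/82308) = 0 − 3 = -3.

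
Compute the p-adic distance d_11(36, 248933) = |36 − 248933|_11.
d_11(36, 248933) = 1/14641

Step 1 — x − y = 36 − 248933 = -248897. Step 2 — v_11(-248897) = 4 (factor: -248897 = −(11^4 · 17); the sign does not affect v_p). Step 3 — |x − y|_11 = 11^{-4} = 1/14641.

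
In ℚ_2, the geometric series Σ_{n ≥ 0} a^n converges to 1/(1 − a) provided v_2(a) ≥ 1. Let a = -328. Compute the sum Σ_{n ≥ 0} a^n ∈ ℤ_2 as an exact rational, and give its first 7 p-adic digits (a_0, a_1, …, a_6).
Σ a^n = 1/(1 − a) = 1/329;  first 7 digits = (1, 0, 0, 1, 1, 1, 1)

v_2(a) = 3 ≥ 1, so the series converges in ℤ_2 to 1/(1 − a) = 1/(1 − (-328)) = 1/329. Expand this rational in ℤ_2: compute digits iteratively via d_i = x_i mod 2, x_{i+1} = (x_i − d_i)/2. The first 7 digits are (1, 0, 0, 1, 1, 1, 1).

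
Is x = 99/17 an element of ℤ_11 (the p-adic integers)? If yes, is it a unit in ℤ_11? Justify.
x ∈ ℤ_11 but not a unit; v_11(x) = 1 > 0

ℤ_11 = {x ∈ ℚ_11 : v_11(x) ≥ 0} and ℤ_11^× = {x ∈ ℤ_11 : v_11(x) = 0}. Here v_11(99/17) = v_11(num) − v_11(den) = 1; compare against these criteria.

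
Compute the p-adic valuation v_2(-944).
v_2(-944) = 4

v_2(n) is the largest exponent k such that 2^k divides n. Factor out: -944 = -2^4 · 59. (Sign doesn't affect v_p.) So v_2(-944) = 4.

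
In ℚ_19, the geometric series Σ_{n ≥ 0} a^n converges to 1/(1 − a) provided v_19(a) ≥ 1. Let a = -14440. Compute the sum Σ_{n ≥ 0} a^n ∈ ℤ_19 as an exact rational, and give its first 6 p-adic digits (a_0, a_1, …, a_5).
Σ a^n = 1/(1 − a) = 1/14441;  first 6 digits = (1, 0, 17, 16, 3, 8)

v_19(a) = 2 ≥ 1, so the series converges in ℤ_19 to 1/(1 − a) = 1/(1 − (-14440)) = 1/14441. Expand this rational in ℤ_19: compute digits iteratively via d_i = x_i mod 19, x_{i+1} = (x_i − d_i)/19. The first 6 digits are (1, 0, 17, 16, 3, 8).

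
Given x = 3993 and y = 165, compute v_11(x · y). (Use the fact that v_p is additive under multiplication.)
v_11(658845) = 4

v_p(x) = 3 (factor: 3993 = 11^3 · 3); v_p(y) = 1 (factor: 165 = 11^1 · 15). Additivity: v_p(xy) = v_p(x) + v_p(y) = 3 + 1 = 4. (Direct check: xy = 658845 = 11^4 · (45).)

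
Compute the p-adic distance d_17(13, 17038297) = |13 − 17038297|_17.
d_17(13, 17038297) = 1/1419857

Step 1 — x − y = 13 − 17038297 = -17038284. Step 2 — v_17(-17038284) = 5 (factor: -17038284 = −(17^5 · 12); the sign does not affect v_p). Step 3 — |x − y|_17 = 17^{-5} = 1/1419857.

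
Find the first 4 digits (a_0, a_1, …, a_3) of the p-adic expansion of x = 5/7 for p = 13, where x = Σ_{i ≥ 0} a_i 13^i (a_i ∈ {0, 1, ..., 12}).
(a_0, …, a_3) = (10, 3, 9, 3)

v_13(5/7) = 0 (numerator and denominator both coprime to 13), so x ∈ ℤ_13^×. Compute digits iteratively via a_i = x_i mod 13, x_{i+1} = (x_i − a_i)/13, with x_0 = x:
  x_0 = 5/7;  a_0 = 10;  x_1 = (x_0 − 10)/13 = -5/7
  x_1 = -5/7;  a_1 = 3;  x_2 = (x_1 − 3)/13 = -2/7
  x_2 = -2/7;  a_2 = 9;  x_3 = (x_2 − 9)/13 = -5/7
  x_3 = -5/7;  a_3 = 3;  x_4 = (x_3 − 3)/13 = -2/7
Digits: (10, 3, 9, 3).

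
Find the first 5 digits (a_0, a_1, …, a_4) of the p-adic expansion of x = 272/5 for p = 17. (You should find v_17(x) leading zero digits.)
(a_0, …, a_4) = (0, 10, 3, 10, 13)

v_17(272/5) = 1, so a_0 = ... = a_0 = 0. Factor out: x = 17^1 · u with u = 16/5 a unit in ℤ_17. Expand u iteratively via a_{v+i} = u_i mod 17, u_{i+1} = (u_i − a_{v+i})/17:
  u_0 = 16/5;  a_1 = 10;  u_1 = (u_0 − 10)/17 = -2/5
  u_1 = -2/5;  a_2 = 3;  u_2 = (u_1 − 3)/17 = -1/5
  u_2 = -1/5;  a_3 = 10;  u_3 = (u_2 − 10)/17 = -3/5
  u_3 = -3/5;  a_4 = 13;  u_4 = (u_3 − 13)/17 = -4/5
Digits: (0, 10, 3, 10, 13).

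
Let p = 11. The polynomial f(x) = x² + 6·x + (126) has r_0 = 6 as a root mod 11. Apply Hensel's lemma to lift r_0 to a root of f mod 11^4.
r_3 = 11006 (mod 14641)

Hensel: r_{i+1} = r_i − f(r_i)·(f′(r_i))^{-1} mod 11^{i+2}, f′(x) = 2x + 6. Iterate:
  r_0 = 6 (mod 11)
  r_1 = 116 (mod 121)
  r_2 = 358 (mod 1331)
  r_3 = 11006 (mod 14641)
Final: r = 11006 satisfies f(r) ≡ 0 mod 11^4.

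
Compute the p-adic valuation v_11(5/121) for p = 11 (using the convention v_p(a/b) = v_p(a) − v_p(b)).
v_11(5/121) = -2

Factor powers of 11 from the numerator and denominator of the reduced fraction: 5 = 11^0 · 5 and 121 = 11^2 · 1. Apply v_p(a/b) = v_p(a) − v_p(b): v_11(5/121) = 0 − 2 = -2.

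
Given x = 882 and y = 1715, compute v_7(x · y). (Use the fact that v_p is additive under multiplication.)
v_7(1512630) = 5

v_p(x) = 2 (factor: 882 = 7^2 · 18); v_p(y) = 3 (factor: 1715 = 7^3 · 5). Additivity: v_p(xy) = v_p(x) + v_p(y) = 2 + 3 = 5. (Direct check: xy = 1512630 = 7^5 · (90).)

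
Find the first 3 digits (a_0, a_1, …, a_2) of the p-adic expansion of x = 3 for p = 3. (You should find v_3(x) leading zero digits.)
(a_0, …, a_2) = (0, 1, 0)

v_3(3) = 1, so a_0 = ... = a_0 = 0. Factor out: x = 3^1 · u with u = 1 a unit in ℤ_3. Expand u iteratively via a_{v+i} = u_i mod 3, u_{i+1} = (u_i − a_{v+i})/3:
  u_0 = 1;  a_1 = 1;  u_1 = (u_0 − 1)/3 = 0
  u_1 = 0;  a_2 = 0;  u_2 = (u_1 − 0)/3 = 0
Digits: (0, 1, 0).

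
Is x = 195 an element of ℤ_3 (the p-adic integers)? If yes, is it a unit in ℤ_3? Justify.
x ∈ ℤ_3 but not a unit; v_3(x) = 1 > 0

ℤ_3 = {x ∈ ℚ_3 : v_3(x) ≥ 0} and ℤ_3^× = {x ∈ ℤ_3 : v_3(x) = 0}. Here v_3(195) = v_3(num) − v_3(den) = 1; compare against these criteria.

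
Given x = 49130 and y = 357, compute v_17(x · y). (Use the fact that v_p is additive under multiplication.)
v_17(17539410) = 4

v_p(x) = 3 (factor: 49130 = 17^3 · 10); v_p(y) = 1 (factor: 357 = 17^1 · 21). Additivity: v_p(xy) = v_p(x) + v_p(y) = 3 + 1 = 4. (Direct check: xy = 17539410 = 17^4 · (210).)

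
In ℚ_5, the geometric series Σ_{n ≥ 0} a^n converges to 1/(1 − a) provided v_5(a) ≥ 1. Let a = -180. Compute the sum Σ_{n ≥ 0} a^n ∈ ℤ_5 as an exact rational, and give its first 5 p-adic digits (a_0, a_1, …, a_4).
Σ a^n = 1/(1 − a) = 1/181;  first 5 digits = (1, 4, 3, 1, 1)

v_5(a) = 1 ≥ 1, so the series converges in ℤ_5 to 1/(1 − a) = 1/(1 − (-180)) = 1/181. Expand this rational in ℤ_5: compute digits iteratively via d_i = x_i mod 5, x_{i+1} = (x_i − d_i)/5. The first 5 digits are (1, 4, 3, 1, 1).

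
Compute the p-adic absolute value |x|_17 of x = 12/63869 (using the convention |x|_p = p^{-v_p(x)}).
|12/63869|_17 = 4913

Step 1 — compute v_17(x) by factoring powers of 17 out of the numerator and denominator: v_17(12/63869) = -3. Step 2 — apply |x|_p = p^{-v_p(x)} = 17^{3} = 4913.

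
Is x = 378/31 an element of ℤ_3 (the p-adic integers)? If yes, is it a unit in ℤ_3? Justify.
x ∈ ℤ_3 but not a unit; v_3(x) = 3 > 0

ℤ_3 = {x ∈ ℚ_3 : v_3(x) ≥ 0} and ℤ_3^× = {x ∈ ℤ_3 : v_3(x) = 0}. Here v_3(378/31) = v_3(num) − v_3(den) = 3; compare against these criteria.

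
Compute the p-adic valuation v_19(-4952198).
v_19(-4952198) = 5

v_19(n) is the largest exponent k such that 19^k divides n. Factor out: -4952198 = -19^5 · 2. (Sign doesn't affect v_p.) So v_19(-4952198) = 5.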